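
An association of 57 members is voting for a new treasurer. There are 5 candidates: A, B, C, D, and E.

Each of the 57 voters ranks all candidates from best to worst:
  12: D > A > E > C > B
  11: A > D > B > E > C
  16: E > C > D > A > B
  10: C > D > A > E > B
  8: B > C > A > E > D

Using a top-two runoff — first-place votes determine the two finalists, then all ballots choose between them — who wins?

Round 1 first-place votes: A 11, B 8, C 10, D 12, E 16. E and D advance.
Runoff: E is ranked above D on 24 ballots, D above E on 33.

D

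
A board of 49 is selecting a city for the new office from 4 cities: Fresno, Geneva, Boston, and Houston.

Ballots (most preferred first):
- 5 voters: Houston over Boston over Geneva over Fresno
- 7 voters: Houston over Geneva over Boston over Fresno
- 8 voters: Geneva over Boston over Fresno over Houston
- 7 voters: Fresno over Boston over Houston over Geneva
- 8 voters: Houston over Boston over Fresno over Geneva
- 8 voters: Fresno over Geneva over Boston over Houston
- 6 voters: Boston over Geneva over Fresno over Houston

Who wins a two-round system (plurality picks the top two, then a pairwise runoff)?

Fresno

Round 1 first-place votes: Fresno 15, Geneva 8, Boston 6, Houston 20. Houston and Fresno advance.
Runoff: Houston is ranked above Fresno on 20 ballots, Fresno above Houston on 29.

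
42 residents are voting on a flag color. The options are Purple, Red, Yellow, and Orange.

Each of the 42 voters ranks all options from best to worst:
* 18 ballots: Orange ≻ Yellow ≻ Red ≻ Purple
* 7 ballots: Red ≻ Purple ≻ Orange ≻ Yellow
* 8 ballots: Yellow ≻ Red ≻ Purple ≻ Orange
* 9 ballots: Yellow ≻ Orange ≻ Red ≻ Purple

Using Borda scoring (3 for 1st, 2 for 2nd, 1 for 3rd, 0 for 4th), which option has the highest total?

Purple: 18×0 + 7×2 + 8×1 + 9×0 = 22
Red: 18×1 + 7×3 + 8×2 + 9×1 = 64
Yellow: 18×2 + 7×0 + 8×3 + 9×3 = 87
Orange: 18×3 + 7×1 + 8×0 + 9×2 = 79

Yellow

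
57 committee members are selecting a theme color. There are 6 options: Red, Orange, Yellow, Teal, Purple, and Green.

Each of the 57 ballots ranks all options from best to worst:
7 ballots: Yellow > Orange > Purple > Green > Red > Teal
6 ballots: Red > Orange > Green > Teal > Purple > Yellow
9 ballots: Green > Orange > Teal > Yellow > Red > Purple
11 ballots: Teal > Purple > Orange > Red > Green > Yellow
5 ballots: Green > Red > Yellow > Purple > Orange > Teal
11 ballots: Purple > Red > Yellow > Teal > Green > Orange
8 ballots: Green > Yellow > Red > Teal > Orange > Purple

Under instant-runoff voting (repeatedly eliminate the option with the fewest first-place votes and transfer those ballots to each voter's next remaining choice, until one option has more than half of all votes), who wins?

Round 1: Red 6, Orange 0, Yellow 7, Teal 11, Purple 11, Green 22. Orange eliminated.
Round 2: Red 6, Yellow 7, Teal 11, Purple 11, Green 22. Red eliminated.
Round 3: Yellow 7, Teal 11, Purple 11, Green 28. Yellow eliminated.
Round 4: Teal 11, Purple 18, Green 28. Teal eliminated.
Round 5: Purple 29, Green 28. Purple has a majority (≥29).

Purple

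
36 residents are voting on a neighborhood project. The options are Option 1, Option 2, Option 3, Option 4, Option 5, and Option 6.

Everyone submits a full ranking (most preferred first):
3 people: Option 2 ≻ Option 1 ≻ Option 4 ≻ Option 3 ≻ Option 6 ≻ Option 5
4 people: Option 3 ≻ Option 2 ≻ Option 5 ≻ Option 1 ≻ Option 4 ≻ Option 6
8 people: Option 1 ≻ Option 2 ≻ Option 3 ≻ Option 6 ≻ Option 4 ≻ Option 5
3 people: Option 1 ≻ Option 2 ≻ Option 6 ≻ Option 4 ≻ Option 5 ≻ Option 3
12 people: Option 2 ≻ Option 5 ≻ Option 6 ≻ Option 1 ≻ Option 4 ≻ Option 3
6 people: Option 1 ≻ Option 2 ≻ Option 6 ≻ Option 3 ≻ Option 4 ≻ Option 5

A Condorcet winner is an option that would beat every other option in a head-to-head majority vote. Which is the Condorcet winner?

Option 2 vs Option 1: 19–17
Option 2 vs Option 3: 32–4
Option 2 vs Option 4: 36–0
Option 2 vs Option 5: 36–0
Option 2 vs Option 6: 36–0
Option 2 beats every other option.

Option 2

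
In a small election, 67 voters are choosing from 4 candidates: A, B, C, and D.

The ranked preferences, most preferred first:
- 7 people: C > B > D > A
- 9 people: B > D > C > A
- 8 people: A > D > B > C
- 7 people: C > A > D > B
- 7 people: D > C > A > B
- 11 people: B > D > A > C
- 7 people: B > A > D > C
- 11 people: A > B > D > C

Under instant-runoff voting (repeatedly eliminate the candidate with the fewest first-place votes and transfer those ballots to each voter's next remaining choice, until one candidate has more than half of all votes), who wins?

B

Round 1: A 19, B 27, C 14, D 7. D eliminated.
Round 2: A 19, B 27, C 21. A eliminated.
Round 3: B 46, C 21. B has a majority (≥34).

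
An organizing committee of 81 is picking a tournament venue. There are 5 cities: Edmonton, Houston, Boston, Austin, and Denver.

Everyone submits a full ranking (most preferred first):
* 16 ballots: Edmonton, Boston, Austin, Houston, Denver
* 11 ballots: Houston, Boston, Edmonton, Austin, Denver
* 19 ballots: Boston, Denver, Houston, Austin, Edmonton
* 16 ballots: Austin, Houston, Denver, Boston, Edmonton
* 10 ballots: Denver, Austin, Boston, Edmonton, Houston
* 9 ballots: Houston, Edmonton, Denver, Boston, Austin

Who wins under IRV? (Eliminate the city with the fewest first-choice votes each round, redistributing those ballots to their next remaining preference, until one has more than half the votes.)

Round 1: Edmonton 16, Houston 20, Boston 19, Austin 16, Denver 10. Denver eliminated.
Round 2: Edmonton 16, Houston 20, Boston 19, Austin 26. Edmonton eliminated.
Round 3: Houston 20, Boston 35, Austin 26. Houston eliminated.
Round 4: Boston 55, Austin 26. Boston has a majority (≥41).

Boston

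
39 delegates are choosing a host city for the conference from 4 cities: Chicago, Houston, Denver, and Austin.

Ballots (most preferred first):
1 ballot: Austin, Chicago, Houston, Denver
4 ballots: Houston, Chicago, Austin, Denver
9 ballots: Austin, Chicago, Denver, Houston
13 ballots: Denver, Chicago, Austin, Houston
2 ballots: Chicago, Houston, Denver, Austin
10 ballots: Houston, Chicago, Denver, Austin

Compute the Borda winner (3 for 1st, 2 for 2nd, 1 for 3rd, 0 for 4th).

Chicago: 1×2 + 4×2 + 9×2 + 13×2 + 2×3 + 10×2 = 80
Houston: 1×1 + 4×3 + 9×0 + 13×0 + 2×2 + 10×3 = 47
Denver: 1×0 + 4×0 + 9×1 + 13×3 + 2×1 + 10×1 = 60
Austin: 1×3 + 4×1 + 9×3 + 13×1 + 2×0 + 10×0 = 47

Chicago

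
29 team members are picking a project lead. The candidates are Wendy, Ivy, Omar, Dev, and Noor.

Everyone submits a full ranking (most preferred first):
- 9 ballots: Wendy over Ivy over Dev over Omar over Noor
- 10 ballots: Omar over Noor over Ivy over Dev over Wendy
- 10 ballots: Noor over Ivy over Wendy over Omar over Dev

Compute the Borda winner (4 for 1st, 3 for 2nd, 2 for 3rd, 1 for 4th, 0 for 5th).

Wendy: 9×4 + 10×0 + 10×2 = 56
Ivy: 9×3 + 10×2 + 10×3 = 77
Omar: 9×1 + 10×4 + 10×1 = 59
Dev: 9×2 + 10×1 + 10×0 = 28
Noor: 9×0 + 10×3 + 10×4 = 70

Ivy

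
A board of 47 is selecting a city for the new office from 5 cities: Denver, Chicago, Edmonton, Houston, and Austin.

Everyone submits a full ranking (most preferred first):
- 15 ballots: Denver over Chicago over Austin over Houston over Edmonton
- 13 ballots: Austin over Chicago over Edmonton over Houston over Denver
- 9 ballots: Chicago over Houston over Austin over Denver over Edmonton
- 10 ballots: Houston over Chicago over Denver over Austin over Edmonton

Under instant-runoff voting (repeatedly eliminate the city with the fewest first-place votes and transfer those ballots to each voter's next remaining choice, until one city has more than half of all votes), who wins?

Round 1: Denver 15, Chicago 9, Edmonton 0, Houston 10, Austin 13. Edmonton eliminated.
Round 2: Denver 15, Chicago 9, Houston 10, Austin 13. Chicago eliminated.
Round 3: Denver 15, Houston 19, Austin 13. Austin eliminated.
Round 4: Denver 15, Houston 32. Houston has a majority (≥24).

Houston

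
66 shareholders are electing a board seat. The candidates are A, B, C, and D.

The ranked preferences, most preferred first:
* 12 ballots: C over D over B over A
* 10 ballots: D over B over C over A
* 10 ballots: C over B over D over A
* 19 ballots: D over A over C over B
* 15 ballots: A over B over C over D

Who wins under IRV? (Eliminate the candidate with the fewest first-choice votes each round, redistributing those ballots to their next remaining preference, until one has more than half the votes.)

Round 1: A 15, B 0, C 22, D 29. B eliminated.
Round 2: A 15, C 22, D 29. A eliminated.
Round 3: C 37, D 29. C has a majority (≥34).

C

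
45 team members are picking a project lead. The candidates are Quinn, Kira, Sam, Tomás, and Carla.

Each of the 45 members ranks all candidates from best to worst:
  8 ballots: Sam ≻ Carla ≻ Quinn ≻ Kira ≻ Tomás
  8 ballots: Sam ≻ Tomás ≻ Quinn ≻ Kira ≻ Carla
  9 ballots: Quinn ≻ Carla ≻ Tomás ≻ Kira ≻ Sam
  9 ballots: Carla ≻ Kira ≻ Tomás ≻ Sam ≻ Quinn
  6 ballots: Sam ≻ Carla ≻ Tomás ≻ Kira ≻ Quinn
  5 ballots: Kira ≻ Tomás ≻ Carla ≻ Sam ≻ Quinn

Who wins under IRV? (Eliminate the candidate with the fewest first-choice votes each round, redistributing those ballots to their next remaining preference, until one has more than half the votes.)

Round 1: Quinn 9, Kira 5, Sam 22, Tomás 0, Carla 9. Tomás eliminated.
Round 2: Quinn 9, Kira 5, Sam 22, Carla 9. Kira eliminated.
Round 3: Quinn 9, Sam 22, Carla 14. Quinn eliminated.
Round 4: Sam 22, Carla 23. Carla has a majority (≥23).

Carla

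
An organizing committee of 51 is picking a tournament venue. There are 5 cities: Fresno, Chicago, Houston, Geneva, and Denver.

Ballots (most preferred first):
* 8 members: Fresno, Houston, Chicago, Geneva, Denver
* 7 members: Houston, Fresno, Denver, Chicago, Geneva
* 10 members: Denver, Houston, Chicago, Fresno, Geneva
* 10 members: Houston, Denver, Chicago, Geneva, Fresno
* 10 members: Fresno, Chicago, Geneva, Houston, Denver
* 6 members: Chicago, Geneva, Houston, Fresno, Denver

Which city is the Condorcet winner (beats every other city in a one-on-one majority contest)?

Houston

Houston vs Fresno: 33–18
Houston vs Chicago: 35–16
Houston vs Geneva: 35–16
Houston vs Denver: 41–10
Houston beats every other city.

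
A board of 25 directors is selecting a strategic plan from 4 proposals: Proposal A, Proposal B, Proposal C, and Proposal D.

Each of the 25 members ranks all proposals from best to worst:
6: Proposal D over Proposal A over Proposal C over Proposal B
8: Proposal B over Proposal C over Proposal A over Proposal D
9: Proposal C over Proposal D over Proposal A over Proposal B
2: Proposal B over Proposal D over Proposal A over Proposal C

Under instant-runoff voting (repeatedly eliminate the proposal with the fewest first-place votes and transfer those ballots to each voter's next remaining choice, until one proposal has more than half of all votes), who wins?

Round 1: Proposal A 0, Proposal B 10, Proposal C 9, Proposal D 6. Proposal A eliminated.
Round 2: Proposal B 10, Proposal C 9, Proposal D 6. Proposal D eliminated.
Round 3: Proposal B 10, Proposal C 15. Proposal C has a majority (≥13).

Proposal C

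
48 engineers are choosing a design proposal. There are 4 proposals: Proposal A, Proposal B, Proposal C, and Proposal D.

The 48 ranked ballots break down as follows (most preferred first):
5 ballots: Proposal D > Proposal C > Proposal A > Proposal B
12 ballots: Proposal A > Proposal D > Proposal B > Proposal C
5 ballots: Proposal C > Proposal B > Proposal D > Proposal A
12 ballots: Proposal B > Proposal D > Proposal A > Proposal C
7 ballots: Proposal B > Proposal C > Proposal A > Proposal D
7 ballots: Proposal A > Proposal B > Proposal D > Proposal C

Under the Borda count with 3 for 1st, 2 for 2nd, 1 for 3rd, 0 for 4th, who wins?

Proposal A: 5×1 + 12×3 + 5×0 + 12×1 + 7×1 + 7×3 = 81
Proposal B: 5×0 + 12×1 + 5×2 + 12×3 + 7×3 + 7×2 = 93
Proposal C: 5×2 + 12×0 + 5×3 + 12×0 + 7×2 + 7×0 = 39
Proposal D: 5×3 + 12×2 + 5×1 + 12×2 + 7×0 + 7×1 = 75

Proposal B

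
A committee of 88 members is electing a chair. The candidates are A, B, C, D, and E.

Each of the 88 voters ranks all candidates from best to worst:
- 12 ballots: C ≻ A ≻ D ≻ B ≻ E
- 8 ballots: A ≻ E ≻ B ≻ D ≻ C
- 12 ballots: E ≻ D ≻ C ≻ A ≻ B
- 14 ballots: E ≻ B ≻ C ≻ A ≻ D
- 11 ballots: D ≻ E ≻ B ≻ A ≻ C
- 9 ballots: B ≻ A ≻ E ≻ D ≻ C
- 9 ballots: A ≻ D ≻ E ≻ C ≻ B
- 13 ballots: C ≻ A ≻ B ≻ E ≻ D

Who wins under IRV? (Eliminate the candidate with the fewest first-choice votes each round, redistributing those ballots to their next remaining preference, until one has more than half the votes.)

A

Round 1: A 17, B 9, C 25, D 11, E 26. B eliminated.
Round 2: A 26, C 25, D 11, E 26. D eliminated.
Round 3: A 26, C 25, E 37. C eliminated.
Round 4: A 51, E 37. A has a majority (≥45).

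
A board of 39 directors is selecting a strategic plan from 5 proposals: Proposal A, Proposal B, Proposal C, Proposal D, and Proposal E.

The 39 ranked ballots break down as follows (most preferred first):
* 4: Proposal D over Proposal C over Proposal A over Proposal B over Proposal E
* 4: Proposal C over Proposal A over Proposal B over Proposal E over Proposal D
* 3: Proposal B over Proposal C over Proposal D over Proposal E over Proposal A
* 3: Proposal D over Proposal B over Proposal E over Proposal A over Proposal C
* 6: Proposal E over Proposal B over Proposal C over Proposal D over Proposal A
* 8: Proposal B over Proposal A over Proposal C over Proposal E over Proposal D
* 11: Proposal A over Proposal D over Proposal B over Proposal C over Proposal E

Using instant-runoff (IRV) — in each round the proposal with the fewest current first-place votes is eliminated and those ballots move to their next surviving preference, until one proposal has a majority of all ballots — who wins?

Proposal B

Round 1: Proposal A 11, Proposal B 11, Proposal C 4, Proposal D 7, Proposal E 6. Proposal C eliminated.
Round 2: Proposal A 15, Proposal B 11, Proposal D 7, Proposal E 6. Proposal E eliminated.
Round 3: Proposal A 15, Proposal B 17, Proposal D 7. Proposal D eliminated.
Round 4: Proposal A 19, Proposal B 20. Proposal B has a majority (≥20).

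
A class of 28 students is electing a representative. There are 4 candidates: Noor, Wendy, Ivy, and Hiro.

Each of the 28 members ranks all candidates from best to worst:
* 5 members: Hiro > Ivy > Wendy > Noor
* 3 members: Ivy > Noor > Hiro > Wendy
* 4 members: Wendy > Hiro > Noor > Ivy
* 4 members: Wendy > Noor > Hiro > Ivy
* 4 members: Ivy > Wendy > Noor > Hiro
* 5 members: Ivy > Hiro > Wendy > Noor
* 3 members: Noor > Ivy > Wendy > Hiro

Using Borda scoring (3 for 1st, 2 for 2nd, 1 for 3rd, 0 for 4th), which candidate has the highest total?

Ivy

Noor: 5×0 + 3×2 + 4×1 + 4×2 + 4×1 + 5×0 + 3×3 = 31
Wendy: 5×1 + 3×0 + 4×3 + 4×3 + 4×2 + 5×1 + 3×1 = 45
Ivy: 5×2 + 3×3 + 4×0 + 4×0 + 4×3 + 5×3 + 3×2 = 52
Hiro: 5×3 + 3×1 + 4×2 + 4×1 + 4×0 + 5×2 + 3×0 = 40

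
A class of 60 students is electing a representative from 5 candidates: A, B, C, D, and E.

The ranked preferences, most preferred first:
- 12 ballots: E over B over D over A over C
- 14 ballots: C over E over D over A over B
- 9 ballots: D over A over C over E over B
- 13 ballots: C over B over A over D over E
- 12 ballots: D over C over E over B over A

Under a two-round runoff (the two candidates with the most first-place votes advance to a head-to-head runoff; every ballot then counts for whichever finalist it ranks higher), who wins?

Round 1 first-place votes: A 0, B 0, C 27, D 21, E 12. C and D advance.
Runoff: C is ranked above D on 27 ballots, D above C on 33.

D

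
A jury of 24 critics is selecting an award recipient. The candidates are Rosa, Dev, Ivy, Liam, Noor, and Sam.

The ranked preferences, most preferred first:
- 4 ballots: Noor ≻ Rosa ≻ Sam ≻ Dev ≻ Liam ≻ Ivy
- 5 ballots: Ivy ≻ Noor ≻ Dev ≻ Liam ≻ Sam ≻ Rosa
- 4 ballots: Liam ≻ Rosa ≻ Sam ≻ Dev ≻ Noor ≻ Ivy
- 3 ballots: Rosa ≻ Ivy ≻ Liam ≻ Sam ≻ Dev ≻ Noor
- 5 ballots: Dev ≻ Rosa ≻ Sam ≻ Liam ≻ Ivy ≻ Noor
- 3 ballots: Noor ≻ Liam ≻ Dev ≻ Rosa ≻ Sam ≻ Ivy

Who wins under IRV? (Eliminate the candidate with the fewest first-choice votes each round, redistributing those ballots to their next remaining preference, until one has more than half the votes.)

Dev

Round 1: Rosa 3, Dev 5, Ivy 5, Liam 4, Noor 7, Sam 0. Sam eliminated.
Round 2: Rosa 3, Dev 5, Ivy 5, Liam 4, Noor 7. Rosa eliminated.
Round 3: Dev 5, Ivy 8, Liam 4, Noor 7. Liam eliminated.
Round 4: Dev 9, Ivy 8, Noor 7. Noor eliminated.
Round 5: Dev 16, Ivy 8. Dev has a majority (≥13).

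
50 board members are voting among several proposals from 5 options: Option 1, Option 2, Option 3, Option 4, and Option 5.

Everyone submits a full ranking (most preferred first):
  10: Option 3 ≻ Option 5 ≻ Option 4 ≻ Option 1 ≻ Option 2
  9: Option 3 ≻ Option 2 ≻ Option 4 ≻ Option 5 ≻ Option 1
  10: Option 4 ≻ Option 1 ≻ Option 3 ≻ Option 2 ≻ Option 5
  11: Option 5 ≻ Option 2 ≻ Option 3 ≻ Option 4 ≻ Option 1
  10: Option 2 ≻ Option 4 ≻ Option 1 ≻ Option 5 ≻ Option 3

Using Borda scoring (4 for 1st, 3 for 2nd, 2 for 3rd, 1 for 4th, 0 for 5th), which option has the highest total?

Option 1: 10×1 + 9×0 + 10×3 + 11×0 + 10×2 = 60
Option 2: 10×0 + 9×3 + 10×1 + 11×3 + 10×4 = 110
Option 3: 10×4 + 9×4 + 10×2 + 11×2 + 10×0 = 118
Option 4: 10×2 + 9×2 + 10×4 + 11×1 + 10×3 = 119
Option 5: 10×3 + 9×1 + 10×0 + 11×4 + 10×1 = 93

Option 4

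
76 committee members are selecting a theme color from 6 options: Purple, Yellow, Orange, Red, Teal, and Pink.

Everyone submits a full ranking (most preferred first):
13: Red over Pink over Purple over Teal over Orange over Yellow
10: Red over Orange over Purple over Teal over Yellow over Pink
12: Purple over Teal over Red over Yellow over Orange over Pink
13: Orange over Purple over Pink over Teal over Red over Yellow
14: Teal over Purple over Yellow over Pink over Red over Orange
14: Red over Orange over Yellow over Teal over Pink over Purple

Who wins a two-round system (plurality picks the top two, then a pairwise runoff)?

Teal

Round 1 first-place votes: Purple 12, Yellow 0, Orange 13, Red 37, Teal 14, Pink 0. Red and Teal advance.
Runoff: Red is ranked above Teal on 37 ballots, Teal above Red on 39.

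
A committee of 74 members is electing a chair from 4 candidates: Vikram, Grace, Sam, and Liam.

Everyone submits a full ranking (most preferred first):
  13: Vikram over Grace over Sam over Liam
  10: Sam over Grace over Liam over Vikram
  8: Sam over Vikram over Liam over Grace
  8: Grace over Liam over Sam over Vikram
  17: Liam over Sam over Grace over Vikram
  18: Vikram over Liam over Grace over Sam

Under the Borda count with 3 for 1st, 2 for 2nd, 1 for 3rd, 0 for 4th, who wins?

Liam

Vikram: 13×3 + 10×0 + 8×2 + 8×0 + 17×0 + 18×3 = 109
Grace: 13×2 + 10×2 + 8×0 + 8×3 + 17×1 + 18×1 = 105
Sam: 13×1 + 10×3 + 8×3 + 8×1 + 17×2 + 18×0 = 109
Liam: 13×0 + 10×1 + 8×1 + 8×2 + 17×3 + 18×2 = 121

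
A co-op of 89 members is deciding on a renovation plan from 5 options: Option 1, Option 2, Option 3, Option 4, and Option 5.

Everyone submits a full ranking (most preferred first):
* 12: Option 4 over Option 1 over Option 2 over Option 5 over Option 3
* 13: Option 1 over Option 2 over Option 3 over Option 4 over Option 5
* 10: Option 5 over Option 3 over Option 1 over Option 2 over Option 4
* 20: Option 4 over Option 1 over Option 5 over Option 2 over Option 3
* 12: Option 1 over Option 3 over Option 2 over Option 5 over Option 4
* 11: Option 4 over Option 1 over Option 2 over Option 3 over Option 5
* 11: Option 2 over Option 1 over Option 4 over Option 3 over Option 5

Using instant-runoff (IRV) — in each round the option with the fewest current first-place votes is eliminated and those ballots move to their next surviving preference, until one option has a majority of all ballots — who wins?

Option 1

Round 1: Option 1 25, Option 2 11, Option 3 0, Option 4 43, Option 5 10. Option 3 eliminated.
Round 2: Option 1 25, Option 2 11, Option 4 43, Option 5 10. Option 5 eliminated.
Round 3: Option 1 35, Option 2 11, Option 4 43. Option 2 eliminated.
Round 4: Option 1 46, Option 4 43. Option 1 has a majority (≥45).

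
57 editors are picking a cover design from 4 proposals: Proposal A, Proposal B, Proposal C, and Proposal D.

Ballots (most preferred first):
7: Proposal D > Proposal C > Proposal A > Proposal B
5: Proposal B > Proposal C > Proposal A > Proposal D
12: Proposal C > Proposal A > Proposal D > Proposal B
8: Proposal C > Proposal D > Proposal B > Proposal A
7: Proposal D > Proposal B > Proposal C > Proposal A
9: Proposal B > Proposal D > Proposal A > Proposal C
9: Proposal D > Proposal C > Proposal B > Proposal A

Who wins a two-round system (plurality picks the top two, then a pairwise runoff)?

Proposal D

Round 1 first-place votes: Proposal A 0, Proposal B 14, Proposal C 20, Proposal D 23. Proposal D and Proposal C advance.
Runoff: Proposal D is ranked above Proposal C on 32 ballots, Proposal C above Proposal D on 25.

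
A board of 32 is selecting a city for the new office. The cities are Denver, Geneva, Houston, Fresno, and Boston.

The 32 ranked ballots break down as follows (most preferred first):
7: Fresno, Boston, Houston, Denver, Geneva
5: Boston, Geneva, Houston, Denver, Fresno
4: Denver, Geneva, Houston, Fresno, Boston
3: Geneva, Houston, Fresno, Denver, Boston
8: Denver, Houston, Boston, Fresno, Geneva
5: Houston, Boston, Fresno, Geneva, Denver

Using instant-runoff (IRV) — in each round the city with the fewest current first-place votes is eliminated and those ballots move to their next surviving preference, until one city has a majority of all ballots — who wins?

Round 1: Denver 12, Geneva 3, Houston 5, Fresno 7, Boston 5. Geneva eliminated.
Round 2: Denver 12, Houston 8, Fresno 7, Boston 5. Boston eliminated.
Round 3: Denver 12, Houston 13, Fresno 7. Fresno eliminated.
Round 4: Denver 12, Houston 20. Houston has a majority (≥17).

Houston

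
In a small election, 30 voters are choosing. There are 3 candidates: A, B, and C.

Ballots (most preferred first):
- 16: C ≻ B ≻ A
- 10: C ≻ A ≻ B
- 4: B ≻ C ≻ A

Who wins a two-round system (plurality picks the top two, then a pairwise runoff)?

Round 1 first-place votes: A 0, B 4, C 26. C and B advance.
Runoff: C is ranked above B on 26 ballots, B above C on 4.

C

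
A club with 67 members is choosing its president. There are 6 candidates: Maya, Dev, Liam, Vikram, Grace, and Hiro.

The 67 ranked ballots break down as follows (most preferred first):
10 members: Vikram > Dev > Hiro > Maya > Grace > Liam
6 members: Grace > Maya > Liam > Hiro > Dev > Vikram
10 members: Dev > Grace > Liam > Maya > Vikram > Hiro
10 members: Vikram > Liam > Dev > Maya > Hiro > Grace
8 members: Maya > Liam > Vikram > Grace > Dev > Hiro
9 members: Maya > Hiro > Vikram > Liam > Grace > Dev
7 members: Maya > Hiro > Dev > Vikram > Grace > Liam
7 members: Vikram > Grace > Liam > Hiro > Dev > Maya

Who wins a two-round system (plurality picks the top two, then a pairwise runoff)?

Round 1 first-place votes: Maya 24, Dev 10, Liam 0, Vikram 27, Grace 6, Hiro 0. Vikram and Maya advance.
Runoff: Vikram is ranked above Maya on 27 ballots, Maya above Vikram on 40.

Maya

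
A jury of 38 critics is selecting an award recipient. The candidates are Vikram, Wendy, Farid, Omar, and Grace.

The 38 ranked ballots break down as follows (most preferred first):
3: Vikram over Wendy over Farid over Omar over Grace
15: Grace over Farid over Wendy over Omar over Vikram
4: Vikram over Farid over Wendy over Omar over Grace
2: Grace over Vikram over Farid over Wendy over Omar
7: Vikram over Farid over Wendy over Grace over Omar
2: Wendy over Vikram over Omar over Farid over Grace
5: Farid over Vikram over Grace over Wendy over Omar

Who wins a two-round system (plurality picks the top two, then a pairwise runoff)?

Round 1 first-place votes: Vikram 14, Wendy 2, Farid 5, Omar 0, Grace 17. Grace and Vikram advance.
Runoff: Grace is ranked above Vikram on 17 ballots, Vikram above Grace on 21.

Vikram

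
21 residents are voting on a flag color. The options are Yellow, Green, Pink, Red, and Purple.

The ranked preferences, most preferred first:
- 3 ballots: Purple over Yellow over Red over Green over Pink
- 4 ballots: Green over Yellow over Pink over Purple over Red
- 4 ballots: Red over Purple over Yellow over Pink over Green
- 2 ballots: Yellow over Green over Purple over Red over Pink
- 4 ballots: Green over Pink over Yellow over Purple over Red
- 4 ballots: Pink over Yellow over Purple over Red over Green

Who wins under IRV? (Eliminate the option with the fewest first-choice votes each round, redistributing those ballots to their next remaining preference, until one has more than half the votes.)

Red

Round 1: Yellow 2, Green 8, Pink 4, Red 4, Purple 3. Yellow eliminated.
Round 2: Green 10, Pink 4, Red 4, Purple 3. Purple eliminated.
Round 3: Green 10, Pink 4, Red 7. Pink eliminated.
Round 4: Green 10, Red 11. Red has a majority (≥11).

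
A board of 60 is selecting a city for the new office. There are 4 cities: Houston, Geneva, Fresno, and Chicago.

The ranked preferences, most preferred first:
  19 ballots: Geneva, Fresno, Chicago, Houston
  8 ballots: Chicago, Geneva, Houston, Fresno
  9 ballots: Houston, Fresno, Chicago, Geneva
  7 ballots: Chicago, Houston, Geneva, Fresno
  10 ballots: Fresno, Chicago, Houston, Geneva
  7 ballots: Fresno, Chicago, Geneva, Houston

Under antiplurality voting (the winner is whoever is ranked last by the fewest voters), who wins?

Last-place votes: Houston 26, Geneva 19, Fresno 15, Chicago 0.

Chicago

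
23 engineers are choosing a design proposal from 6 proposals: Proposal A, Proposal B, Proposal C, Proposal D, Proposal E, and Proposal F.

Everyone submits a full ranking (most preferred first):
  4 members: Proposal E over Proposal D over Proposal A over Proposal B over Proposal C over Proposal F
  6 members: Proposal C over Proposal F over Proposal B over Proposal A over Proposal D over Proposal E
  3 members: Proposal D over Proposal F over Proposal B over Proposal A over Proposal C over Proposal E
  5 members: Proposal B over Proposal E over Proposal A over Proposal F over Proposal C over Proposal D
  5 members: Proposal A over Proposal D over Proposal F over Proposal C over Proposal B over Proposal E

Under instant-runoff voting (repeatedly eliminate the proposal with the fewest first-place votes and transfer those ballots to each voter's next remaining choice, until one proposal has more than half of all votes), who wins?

Proposal B

Round 1: Proposal A 5, Proposal B 5, Proposal C 6, Proposal D 3, Proposal E 4, Proposal F 0. Proposal F eliminated.
Round 2: Proposal A 5, Proposal B 5, Proposal C 6, Proposal D 3, Proposal E 4. Proposal D eliminated.
Round 3: Proposal A 5, Proposal B 8, Proposal C 6, Proposal E 4. Proposal E eliminated.
Round 4: Proposal A 9, Proposal B 8, Proposal C 6. Proposal C eliminated.
Round 5: Proposal A 9, Proposal B 14. Proposal B has a majority (≥12).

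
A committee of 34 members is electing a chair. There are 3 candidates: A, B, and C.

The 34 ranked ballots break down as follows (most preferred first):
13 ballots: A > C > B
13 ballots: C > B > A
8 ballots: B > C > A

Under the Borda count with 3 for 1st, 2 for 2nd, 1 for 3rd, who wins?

C

A: 13×3 + 13×1 + 8×1 = 60
B: 13×1 + 13×2 + 8×3 = 63
C: 13×2 + 13×3 + 8×2 = 81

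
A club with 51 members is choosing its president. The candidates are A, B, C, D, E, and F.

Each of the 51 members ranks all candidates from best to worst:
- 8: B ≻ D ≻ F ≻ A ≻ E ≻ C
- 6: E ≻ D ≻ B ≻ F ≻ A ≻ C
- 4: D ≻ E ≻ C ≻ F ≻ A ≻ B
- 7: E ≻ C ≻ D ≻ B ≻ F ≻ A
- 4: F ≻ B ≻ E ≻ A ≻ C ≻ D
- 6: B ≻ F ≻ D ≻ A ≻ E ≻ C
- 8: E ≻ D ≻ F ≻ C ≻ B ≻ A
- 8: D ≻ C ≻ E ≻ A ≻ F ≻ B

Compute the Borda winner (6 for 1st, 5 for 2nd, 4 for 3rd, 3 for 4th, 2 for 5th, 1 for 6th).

A: 8×3 + 6×2 + 4×2 + 7×1 + 4×3 + 6×3 + 8×1 + 8×3 = 113
B: 8×6 + 6×4 + 4×1 + 7×3 + 4×5 + 6×6 + 8×2 + 8×1 = 177
C: 8×1 + 6×1 + 4×4 + 7×5 + 4×2 + 6×1 + 8×3 + 8×5 = 143
D: 8×5 + 6×5 + 4×6 + 7×4 + 4×1 + 6×4 + 8×5 + 8×6 = 238
E: 8×2 + 6×6 + 4×5 + 7×6 + 4×4 + 6×2 + 8×6 + 8×4 = 222
F: 8×4 + 6×3 + 4×3 + 7×2 + 4×6 + 6×5 + 8×4 + 8×2 = 178

D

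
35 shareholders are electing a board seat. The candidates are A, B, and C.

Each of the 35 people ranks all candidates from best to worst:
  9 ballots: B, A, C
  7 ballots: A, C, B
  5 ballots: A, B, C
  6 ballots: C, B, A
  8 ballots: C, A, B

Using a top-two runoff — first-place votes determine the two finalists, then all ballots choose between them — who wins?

A

Round 1 first-place votes: A 12, B 9, C 14. C and A advance.
Runoff: C is ranked above A on 14 ballots, A above C on 21.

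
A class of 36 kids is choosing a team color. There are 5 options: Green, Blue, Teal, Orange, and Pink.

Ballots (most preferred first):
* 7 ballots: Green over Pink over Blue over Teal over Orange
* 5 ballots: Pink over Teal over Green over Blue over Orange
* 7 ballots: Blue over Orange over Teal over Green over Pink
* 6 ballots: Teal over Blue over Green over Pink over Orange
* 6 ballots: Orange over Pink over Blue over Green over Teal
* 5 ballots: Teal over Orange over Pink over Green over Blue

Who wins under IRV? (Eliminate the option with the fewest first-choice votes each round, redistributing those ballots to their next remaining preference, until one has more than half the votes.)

Round 1: Green 7, Blue 7, Teal 11, Orange 6, Pink 5. Pink eliminated.
Round 2: Green 7, Blue 7, Teal 16, Orange 6. Orange eliminated.
Round 3: Green 7, Blue 13, Teal 16. Green eliminated.
Round 4: Blue 20, Teal 16. Blue has a majority (≥19).

Blue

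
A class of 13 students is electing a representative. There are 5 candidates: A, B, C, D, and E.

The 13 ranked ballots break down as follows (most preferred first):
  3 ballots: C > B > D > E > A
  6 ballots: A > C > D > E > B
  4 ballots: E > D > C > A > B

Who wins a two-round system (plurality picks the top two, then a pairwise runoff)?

E

Round 1 first-place votes: A 6, B 0, C 3, D 0, E 4. A and E advance.
Runoff: A is ranked above E on 6 ballots, E above A on 7.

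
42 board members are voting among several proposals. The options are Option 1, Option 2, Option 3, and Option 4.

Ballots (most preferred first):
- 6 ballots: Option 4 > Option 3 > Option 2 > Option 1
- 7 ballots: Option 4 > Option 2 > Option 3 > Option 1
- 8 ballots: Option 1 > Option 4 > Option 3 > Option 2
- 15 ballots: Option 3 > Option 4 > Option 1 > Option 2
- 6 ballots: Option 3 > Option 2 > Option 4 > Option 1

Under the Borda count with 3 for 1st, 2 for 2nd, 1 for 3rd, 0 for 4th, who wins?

Option 1: 6×0 + 7×0 + 8×3 + 15×1 + 6×0 = 39
Option 2: 6×1 + 7×2 + 8×0 + 15×0 + 6×2 = 32
Option 3: 6×2 + 7×1 + 8×1 + 15×3 + 6×3 = 90
Option 4: 6×3 + 7×3 + 8×2 + 15×2 + 6×1 = 91

Option 4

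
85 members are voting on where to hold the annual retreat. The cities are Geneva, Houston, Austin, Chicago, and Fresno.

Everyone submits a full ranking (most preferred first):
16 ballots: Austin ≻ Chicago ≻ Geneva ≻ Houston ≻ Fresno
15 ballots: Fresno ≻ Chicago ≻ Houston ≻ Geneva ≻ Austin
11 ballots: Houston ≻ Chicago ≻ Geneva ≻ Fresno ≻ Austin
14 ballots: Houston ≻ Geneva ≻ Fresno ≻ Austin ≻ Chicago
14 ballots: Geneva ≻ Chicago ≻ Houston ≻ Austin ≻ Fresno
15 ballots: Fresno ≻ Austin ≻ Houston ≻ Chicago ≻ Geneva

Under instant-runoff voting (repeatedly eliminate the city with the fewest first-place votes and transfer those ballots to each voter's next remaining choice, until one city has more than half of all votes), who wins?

Round 1: Geneva 14, Houston 25, Austin 16, Chicago 0, Fresno 30. Chicago eliminated.
Round 2: Geneva 14, Houston 25, Austin 16, Fresno 30. Geneva eliminated.
Round 3: Houston 39, Austin 16, Fresno 30. Austin eliminated.
Round 4: Houston 55, Fresno 30. Houston has a majority (≥43).

Houston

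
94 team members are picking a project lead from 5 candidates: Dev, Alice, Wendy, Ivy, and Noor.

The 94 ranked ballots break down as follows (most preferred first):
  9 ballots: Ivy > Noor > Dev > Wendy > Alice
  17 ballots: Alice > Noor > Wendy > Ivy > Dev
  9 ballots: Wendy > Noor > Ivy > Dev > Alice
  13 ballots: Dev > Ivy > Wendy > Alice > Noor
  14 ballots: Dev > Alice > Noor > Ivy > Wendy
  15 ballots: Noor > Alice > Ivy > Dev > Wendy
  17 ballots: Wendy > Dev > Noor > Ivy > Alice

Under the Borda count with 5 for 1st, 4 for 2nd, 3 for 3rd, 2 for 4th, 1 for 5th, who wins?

Noor

Dev: 9×3 + 17×1 + 9×2 + 13×5 + 14×5 + 15×2 + 17×4 = 295
Alice: 9×1 + 17×5 + 9×1 + 13×2 + 14×4 + 15×4 + 17×1 = 262
Wendy: 9×2 + 17×3 + 9×5 + 13×3 + 14×1 + 15×1 + 17×5 = 267
Ivy: 9×5 + 17×2 + 9×3 + 13×4 + 14×2 + 15×3 + 17×2 = 265
Noor: 9×4 + 17×4 + 9×4 + 13×1 + 14×3 + 15×5 + 17×3 = 321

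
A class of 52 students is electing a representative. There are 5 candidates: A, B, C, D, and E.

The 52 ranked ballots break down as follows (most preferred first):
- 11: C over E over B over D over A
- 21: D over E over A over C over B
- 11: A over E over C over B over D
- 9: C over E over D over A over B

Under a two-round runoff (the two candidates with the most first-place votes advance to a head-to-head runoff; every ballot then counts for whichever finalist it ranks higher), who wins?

C

Round 1 first-place votes: A 11, B 0, C 20, D 21, E 0. D and C advance.
Runoff: D is ranked above C on 21 ballots, C above D on 31.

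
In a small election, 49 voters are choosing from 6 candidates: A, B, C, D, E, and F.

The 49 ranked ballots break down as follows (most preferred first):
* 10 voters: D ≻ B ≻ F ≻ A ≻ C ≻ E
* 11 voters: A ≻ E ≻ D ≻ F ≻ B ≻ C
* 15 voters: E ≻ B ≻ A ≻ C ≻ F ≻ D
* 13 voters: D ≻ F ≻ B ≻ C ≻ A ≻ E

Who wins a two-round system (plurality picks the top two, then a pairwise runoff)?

E

Round 1 first-place votes: A 11, B 0, C 0, D 23, E 15, F 0. D and E advance.
Runoff: D is ranked above E on 23 ballots, E above D on 26.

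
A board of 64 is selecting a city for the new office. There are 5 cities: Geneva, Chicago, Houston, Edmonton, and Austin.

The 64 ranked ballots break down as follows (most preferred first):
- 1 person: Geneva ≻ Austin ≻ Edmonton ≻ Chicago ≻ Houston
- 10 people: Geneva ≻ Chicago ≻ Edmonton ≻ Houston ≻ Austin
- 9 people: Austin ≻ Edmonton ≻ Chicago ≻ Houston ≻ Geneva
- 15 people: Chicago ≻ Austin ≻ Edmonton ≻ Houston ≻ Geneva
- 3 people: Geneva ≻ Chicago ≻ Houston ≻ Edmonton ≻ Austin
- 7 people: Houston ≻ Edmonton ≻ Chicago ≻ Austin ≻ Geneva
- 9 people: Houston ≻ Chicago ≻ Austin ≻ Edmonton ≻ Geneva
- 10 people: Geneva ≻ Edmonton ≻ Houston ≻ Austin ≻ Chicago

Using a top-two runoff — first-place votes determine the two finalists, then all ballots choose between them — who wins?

Round 1 first-place votes: Geneva 24, Chicago 15, Houston 16, Edmonton 0, Austin 9. Geneva and Houston advance.
Runoff: Geneva is ranked above Houston on 24 ballots, Houston above Geneva on 40.

Houston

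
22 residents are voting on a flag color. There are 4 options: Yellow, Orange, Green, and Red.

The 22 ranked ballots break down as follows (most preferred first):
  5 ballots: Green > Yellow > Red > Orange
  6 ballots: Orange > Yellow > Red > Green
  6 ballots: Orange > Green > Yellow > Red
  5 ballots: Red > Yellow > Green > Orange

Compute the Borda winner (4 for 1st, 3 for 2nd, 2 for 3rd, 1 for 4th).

Yellow

Yellow: 5×3 + 6×3 + 6×2 + 5×3 = 60
Orange: 5×1 + 6×4 + 6×4 + 5×1 = 58
Green: 5×4 + 6×1 + 6×3 + 5×2 = 54
Red: 5×2 + 6×2 + 6×1 + 5×4 = 48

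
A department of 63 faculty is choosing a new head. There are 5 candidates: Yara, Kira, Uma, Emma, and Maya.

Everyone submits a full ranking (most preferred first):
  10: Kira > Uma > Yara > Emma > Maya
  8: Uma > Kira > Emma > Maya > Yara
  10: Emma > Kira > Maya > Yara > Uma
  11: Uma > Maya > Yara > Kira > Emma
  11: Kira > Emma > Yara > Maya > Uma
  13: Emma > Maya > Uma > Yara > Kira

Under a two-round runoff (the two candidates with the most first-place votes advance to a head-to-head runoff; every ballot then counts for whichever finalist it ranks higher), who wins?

Kira

Round 1 first-place votes: Yara 0, Kira 21, Uma 19, Emma 23, Maya 0. Emma and Kira advance.
Runoff: Emma is ranked above Kira on 23 ballots, Kira above Emma on 40.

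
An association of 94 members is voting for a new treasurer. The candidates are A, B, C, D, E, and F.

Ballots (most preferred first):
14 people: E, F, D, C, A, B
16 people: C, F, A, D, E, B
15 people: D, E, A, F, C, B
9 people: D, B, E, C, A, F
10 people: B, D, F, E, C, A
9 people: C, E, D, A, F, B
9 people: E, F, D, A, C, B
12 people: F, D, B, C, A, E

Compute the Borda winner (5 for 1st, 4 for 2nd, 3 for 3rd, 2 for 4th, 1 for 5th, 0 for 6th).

D

A: 14×1 + 16×3 + 15×3 + 9×1 + 10×0 + 9×2 + 9×2 + 12×1 = 164
B: 14×0 + 16×0 + 15×0 + 9×4 + 10×5 + 9×0 + 9×0 + 12×3 = 122
C: 14×2 + 16×5 + 15×1 + 9×2 + 10×1 + 9×5 + 9×1 + 12×2 = 229
D: 14×3 + 16×2 + 15×5 + 9×5 + 10×4 + 9×3 + 9×3 + 12×4 = 336
E: 14×5 + 16×1 + 15×4 + 9×3 + 10×2 + 9×4 + 9×5 + 12×0 = 274
F: 14×4 + 16×4 + 15×2 + 9×0 + 10×3 + 9×1 + 9×4 + 12×5 = 285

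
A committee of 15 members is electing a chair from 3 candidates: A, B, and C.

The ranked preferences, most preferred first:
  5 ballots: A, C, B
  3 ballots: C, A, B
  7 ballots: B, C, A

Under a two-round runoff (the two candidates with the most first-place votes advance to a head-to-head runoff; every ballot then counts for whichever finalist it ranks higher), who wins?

Round 1 first-place votes: A 5, B 7, C 3. B and A advance.
Runoff: B is ranked above A on 7 ballots, A above B on 8.

A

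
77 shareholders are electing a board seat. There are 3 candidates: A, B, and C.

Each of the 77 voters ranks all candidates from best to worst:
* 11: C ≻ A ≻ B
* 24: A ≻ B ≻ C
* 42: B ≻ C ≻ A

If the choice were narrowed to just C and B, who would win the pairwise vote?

B

C is ranked above B on 11 ballots; B above C on 66.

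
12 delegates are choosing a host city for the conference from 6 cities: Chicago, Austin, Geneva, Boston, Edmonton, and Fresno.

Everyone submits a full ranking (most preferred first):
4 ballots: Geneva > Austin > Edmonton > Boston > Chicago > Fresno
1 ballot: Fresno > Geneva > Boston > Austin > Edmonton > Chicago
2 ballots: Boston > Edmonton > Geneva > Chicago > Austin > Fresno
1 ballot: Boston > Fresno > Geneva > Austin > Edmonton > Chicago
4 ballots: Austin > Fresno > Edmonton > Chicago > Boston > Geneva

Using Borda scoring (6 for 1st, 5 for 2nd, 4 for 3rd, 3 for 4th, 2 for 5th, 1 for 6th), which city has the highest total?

Chicago: 4×2 + 1×1 + 2×3 + 1×1 + 4×3 = 28
Austin: 4×5 + 1×3 + 2×2 + 1×3 + 4×6 = 54
Geneva: 4×6 + 1×5 + 2×4 + 1×4 + 4×1 = 45
Boston: 4×3 + 1×4 + 2×6 + 1×6 + 4×2 = 42
Edmonton: 4×4 + 1×2 + 2×5 + 1×2 + 4×4 = 46
Fresno: 4×1 + 1×6 + 2×1 + 1×5 + 4×5 = 37

Austin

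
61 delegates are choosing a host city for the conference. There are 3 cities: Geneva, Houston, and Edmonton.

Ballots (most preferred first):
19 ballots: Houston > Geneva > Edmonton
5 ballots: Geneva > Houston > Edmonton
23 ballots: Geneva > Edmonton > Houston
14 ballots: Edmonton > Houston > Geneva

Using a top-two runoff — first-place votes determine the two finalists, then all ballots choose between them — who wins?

Round 1 first-place votes: Geneva 28, Houston 19, Edmonton 14. Geneva and Houston advance.
Runoff: Geneva is ranked above Houston on 28 ballots, Houston above Geneva on 33.

Houston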